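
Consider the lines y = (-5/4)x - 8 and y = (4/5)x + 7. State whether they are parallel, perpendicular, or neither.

Slope of line 1: m1 = -5/4
Slope of line 2: m2 = 4/5
m1 * m2 = (-5/4) * (4/5) = -1 = -1, so the lines are perpendicular.

Perpendicular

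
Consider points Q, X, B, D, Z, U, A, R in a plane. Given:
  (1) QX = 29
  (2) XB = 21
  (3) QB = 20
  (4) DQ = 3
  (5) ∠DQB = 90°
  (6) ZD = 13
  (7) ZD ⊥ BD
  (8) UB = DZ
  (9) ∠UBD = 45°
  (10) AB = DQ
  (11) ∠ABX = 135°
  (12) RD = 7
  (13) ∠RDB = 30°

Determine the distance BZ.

Step 1: By the law of cosines on triangle BQD: BD² = 20² + 3² − 2·20·3·cos(90°) = 409, so BD ≈ 20.22.
Step 2: By the law of cosines on triangle BDZ: BZ² = 20.22² + 13² − 2·20.22·13·cos(90°) = 578, so BZ = 17·√2.

Therefore, the length of BZ = 17·√2.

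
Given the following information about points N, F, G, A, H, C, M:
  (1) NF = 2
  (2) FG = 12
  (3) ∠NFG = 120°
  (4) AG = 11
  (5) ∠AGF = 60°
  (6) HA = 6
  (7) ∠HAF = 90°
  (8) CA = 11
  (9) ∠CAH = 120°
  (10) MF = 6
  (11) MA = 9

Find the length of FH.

Step 1: By the law of cosines on triangle FGA: FA² = 12² + 11² − 2·12·11·cos(60°) = 133, so FA = √133.
Step 2: By the law of cosines on triangle FAH: FH² = √133² + 6² − 2·√133·6·cos(90°) = 169, so FH = 13.

Therefore, the length of FH = 13.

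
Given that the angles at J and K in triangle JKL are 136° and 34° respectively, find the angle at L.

Let angle L = x. Then 136 + 34 + x = 180.
x = 180 - 170 = 10 degrees.

10 degrees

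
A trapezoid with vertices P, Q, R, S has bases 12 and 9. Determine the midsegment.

The midsegment of a trapezoid = (base1 + base2) / 2
midsegment = (12 + 9) / 2
midsegment = 21 / 2
midsegment = 21/2

21/2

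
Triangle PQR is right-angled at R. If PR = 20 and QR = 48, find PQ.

PQ = sqrt(20^2 + 48^2) = sqrt(2704) = 52

52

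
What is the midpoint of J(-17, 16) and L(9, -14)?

M = ((x₁ + x₂)/2, (y₁ + y₂)/2)
= ((-17 + 9)/2, (16 + -14)/2)
= (-8/2, 2/2) = (-4, 1)

(-4, 1)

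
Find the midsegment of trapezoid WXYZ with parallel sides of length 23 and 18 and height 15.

The midsegment of a trapezoid = (base1 + base2) / 2
midsegment = (23 + 18) / 2
midsegment = 41 / 2
midsegment = 41/2

41/2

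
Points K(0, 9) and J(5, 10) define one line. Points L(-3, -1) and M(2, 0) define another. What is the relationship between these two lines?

Slope of line 1: m1 = (10 - 9)/(5 - 0) = 1/5 = 1/5
Slope of line 2: m2 = (0 - -1)/(2 - -3) = 1/5 = 1/5
m1 = m2, so the lines are parallel.

Parallel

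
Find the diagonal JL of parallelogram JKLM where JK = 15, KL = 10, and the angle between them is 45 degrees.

The diagonal of a parallelogram can be found by treating two adjacent sides and the diagonal as a triangle.
Applying the law of cosines with sides 15, 10 and included angle 45°:
d^2 = 225 + 100 - 300*cos(45°) = 325 - 150*sqrt(2)
d = 5*sqrt(13 - 6*sqrt(2))

5*sqrt(13 - 6*sqrt(2))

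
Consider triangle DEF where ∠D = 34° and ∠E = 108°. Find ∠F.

The interior angles sum to 180°: angle F = 180 - 34 - 108 = 38°.
The triangle is obtuse (angles 34°, 108°, 38°).

38 degrees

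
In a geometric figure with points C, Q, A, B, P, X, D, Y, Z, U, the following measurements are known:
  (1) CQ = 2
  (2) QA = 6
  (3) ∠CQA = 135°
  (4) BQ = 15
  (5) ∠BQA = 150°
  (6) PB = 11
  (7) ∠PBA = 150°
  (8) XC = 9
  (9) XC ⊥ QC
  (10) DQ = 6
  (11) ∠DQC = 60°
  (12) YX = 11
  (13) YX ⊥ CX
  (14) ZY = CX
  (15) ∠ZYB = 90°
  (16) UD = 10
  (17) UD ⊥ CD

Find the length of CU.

Step 1: By the law of cosines on triangle CQD: CD² = 2² + 6² − 2·2·6·cos(60°) = 28, so CD = 2·√7.
Step 2: By the law of cosines on triangle CDU: CU² = (2·√7)² + 10² − 2·2·√7·10·cos(90°) = 128, so CU = 8·√2.

Therefore, the length of CU = 8·√2.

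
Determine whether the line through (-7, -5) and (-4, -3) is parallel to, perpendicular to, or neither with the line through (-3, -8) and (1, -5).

Slope of line 1: m1 = (-3 - -5)/(-4 - -7) = 2/3 = 2/3
Slope of line 2: m2 = (-5 - -8)/(1 - -3) = 3/4 = 3/4
For parallel lines we need equal slopes: 2/3 != 3/4.
For perpendicular lines we need m1*m2 = -1: (2/3)(3/4) = 1/2 != -1.
Since neither condition holds, the lines are neither parallel nor perpendicular.

Neither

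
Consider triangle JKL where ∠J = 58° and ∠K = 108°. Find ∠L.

By the triangle angle sum property, the three interior angles of any triangle add up to 180°.
We know angle J = 58° and angle K = 108°, so their sum is 166°.
Therefore angle L = 180° - 166° = 14°.

14 degrees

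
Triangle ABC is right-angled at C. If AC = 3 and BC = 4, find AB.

By the Pythagorean theorem: AB^2 = AC^2 + BC^2
AB^2 = 3^2 + 4^2 = 9 + 16 = 25
AB = sqrt(25) = 5

5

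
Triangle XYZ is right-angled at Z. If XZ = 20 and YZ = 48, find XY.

By the Pythagorean theorem: XY^2 = XZ^2 + YZ^2
XY^2 = 20^2 + 48^2 = 400 + 2304 = 2704
XY = sqrt(2704) = 52

52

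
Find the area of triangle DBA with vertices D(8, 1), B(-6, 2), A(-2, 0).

Using the Shoelace formula for a triangle:
Area = (1/2)|x0(y1 - y2) + x1(y2 - y0) + x2(y0 - y1)|
Area = (1/2)|8(2 - 0) + -6(0 - 1) + -2(1 - 2)|
Area = (1/2)|16 + 6 + 2|
Area = (1/2)|24|
Area = (1/2)(24)
Area = 12

12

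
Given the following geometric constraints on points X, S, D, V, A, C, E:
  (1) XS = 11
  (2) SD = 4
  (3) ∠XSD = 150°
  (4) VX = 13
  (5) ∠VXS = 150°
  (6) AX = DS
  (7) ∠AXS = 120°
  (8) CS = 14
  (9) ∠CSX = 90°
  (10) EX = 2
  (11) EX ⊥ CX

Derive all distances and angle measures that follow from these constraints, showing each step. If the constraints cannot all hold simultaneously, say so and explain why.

The constraints are consistent.

From the given relations:
  AX = DS = 4

Step 1: From XS = 11, SD = 4, and ∠XSD = 150°, by the law of cosines:
  XD² = XS² + SD² - 2·XS·SD·cos(150°) = 121 + 16 + 76.21 = 213.2
  XD ≈ 14.6

Step 2: From XS = 11, SC = 14, and ∠XSC = 90°, by the law of cosines:
  XC² = XS² + SC² - 2·XS·SC·cos(90°) = 121 + 196 - 0 = 317
  XC ≈ 17.8

Step 3: From SX = 11, XV = 13, and ∠SXV = 150°, by the law of cosines:
  SV² = SX² + XV² - 2·SX·XV·cos(150°) = 121 + 169 + 247.7 = 537.7
  SV ≈ 23.19

Step 4: From SX = 11, XA = 4, and ∠SXA = 120°, by the law of cosines:
  SA² = SX² + XA² - 2·SX·XA·cos(120°) = 121 + 16 + 44 = 181
  SA = √181

Step 5: From CX = 17.8, XE = 2, and ∠CXE = 90°, by the law of cosines:
  CE² = CX² + XE² - 2·CX·XE·cos(90°) = 317 + 4 - 0 = 321
  CE ≈ 17.92

Step 6: From XC = 17.8, XS = 11, CS = 14, by the inverse law of cosines:
  cos(∠CXS) = (XC² + XS² - CS²) / (2·XC·XS)
  ∠CXS = 51.84°

Step 7: From XD = 14.6, XS = 11, DS = 4, by the inverse law of cosines:
  cos(∠DXS) = (XD² + XS² - DS²) / (2·XD·XS)
  ∠DXS = 7.87°

Step 8: From SA = √181, SX = 11, AX = 4, by the inverse law of cosines:
  cos(∠ASX) = (SA² + SX² - AX²) / (2·SA·SX)
  ∠ASX = 14.92°

Step 9: From SV = 23.19, SX = 11, VX = 13, by the inverse law of cosines:
  cos(∠VSX) = (SV² + SX² - VX²) / (2·SV·SX)
  ∠VSX = 16.28°

Step 10: From DS = 4, DX = 14.6, SX = 11, by the inverse law of cosines:
  cos(∠SDX) = (DS² + DX² - SX²) / (2·DS·DX)
  ∠SDX = 22.13°

Step 11: From VS = 23.19, VX = 13, SX = 11, by the inverse law of cosines:
  cos(∠SVX) = (VS² + VX² - SX²) / (2·VS·VX)
  ∠SVX = 13.72°

Step 12: From AS = √181, AX = 4, SX = 11, by the inverse law of cosines:
  cos(∠SAX) = (AS² + AX² - SX²) / (2·AS·AX)
  ∠SAX = 45.08°

Step 13: From CS = 14, CX = 17.8, SX = 11, by the inverse law of cosines:
  cos(∠SCX) = (CS² + CX² - SX²) / (2·CS·CX)
  ∠SCX = 38.16°

Step 14: From CE = 17.92, CX = 17.8, EX = 2, by the inverse law of cosines:
  cos(∠ECX) = (CE² + CX² - EX²) / (2·CE·CX)
  ∠ECX = 6.41°

Step 15: From EC = 17.92, EX = 2, CX = 17.8, by the inverse law of cosines:
  cos(∠CEX) = (EC² + EX² - CX²) / (2·EC·EX)
  ∠CEX = 83.59°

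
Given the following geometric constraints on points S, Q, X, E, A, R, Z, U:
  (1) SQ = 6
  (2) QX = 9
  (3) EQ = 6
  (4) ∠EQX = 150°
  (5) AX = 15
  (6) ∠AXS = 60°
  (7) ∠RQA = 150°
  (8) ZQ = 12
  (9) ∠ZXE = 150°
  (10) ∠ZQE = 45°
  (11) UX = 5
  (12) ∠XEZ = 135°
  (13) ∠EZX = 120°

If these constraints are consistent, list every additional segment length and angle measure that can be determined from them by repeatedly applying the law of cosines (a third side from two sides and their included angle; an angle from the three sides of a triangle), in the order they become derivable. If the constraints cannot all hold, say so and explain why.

These constraints are not satisfiable: (9), (12) and (13) are the three interior angles of triangle ZXE, which must sum to 180°, but 150° + 135° + 120° = 405°. No planar figure meets all of them, so nothing further can be derived.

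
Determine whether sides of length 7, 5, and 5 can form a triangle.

Check all three triangle inequalities:
7 + 5 = 12 > 5 ✓
7 + 5 = 12 > 5 ✓
5 + 5 = 10 > 7 ✓
All conditions hold, so these sides form a valid triangle.

Yes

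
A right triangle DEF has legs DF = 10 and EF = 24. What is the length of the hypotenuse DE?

In a right triangle, the square of the hypotenuse equals the sum of the squares of the two legs.
The legs are 10 and 24, so the hypotenuse = sqrt(100 + 576) = sqrt(676) = 26.

26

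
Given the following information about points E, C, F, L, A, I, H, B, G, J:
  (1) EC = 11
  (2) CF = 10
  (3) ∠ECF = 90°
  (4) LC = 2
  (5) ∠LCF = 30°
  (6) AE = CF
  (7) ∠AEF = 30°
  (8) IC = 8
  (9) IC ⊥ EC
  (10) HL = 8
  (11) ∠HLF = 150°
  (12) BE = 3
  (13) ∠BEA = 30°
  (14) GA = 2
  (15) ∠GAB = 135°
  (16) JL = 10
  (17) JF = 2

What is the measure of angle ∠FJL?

Step 1: By the law of cosines on triangle FCL: FL² = 10² + 2² − 2·10·2·cos(30°) = 69.36, so FL ≈ 8.33.
Step 2: By the inverse law of cosines on triangle FJL: cos(∠FJL) = (2² + 10² − 8.33²) / (2·2·10) = 34.64/40 = 0.866, so ∠FJL = 30°.

Therefore, the measure of angle ∠FJL = 30°.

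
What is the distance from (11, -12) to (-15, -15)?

The horizontal distance is |-15 - 11| = 26 and the vertical distance is |-15 - -12| = 3.
By the Pythagorean theorem, d = sqrt(26^2 + 3^2) = sqrt(685).

sqrt(685)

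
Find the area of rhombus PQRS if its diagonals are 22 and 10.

The diagonals of a rhombus divide it into four right triangles.
Each triangle has legs 22/ 2 = 11 and 10/2 = 5, so each has area (1/2)*11*5 = 55/2.
Four such triangles give total area = (d1 * d2) / 2 = 110.

110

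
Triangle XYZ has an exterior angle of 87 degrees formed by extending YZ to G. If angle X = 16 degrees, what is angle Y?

angle Y = 87 - 16 = 71 degrees (exterior angle theorem).

71 degrees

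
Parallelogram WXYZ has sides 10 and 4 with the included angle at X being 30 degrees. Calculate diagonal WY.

Law of cosines: d^2 = 10^2 + 4^2 - 2(10)(4)cos(30°) = 116 - 40*sqrt(3), so d = 2*sqrt(29 - 10*sqrt(3)).

2*sqrt(29 - 10*sqrt(3))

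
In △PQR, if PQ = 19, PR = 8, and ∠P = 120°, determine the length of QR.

By the law of cosines: QR^2 = PQ^2 + PR^2 - 2*PQ*PR*cos(P)
QR^2 = 19^2 + 8^2 - 2*19*8*cos(120°)
QR^2 = 361 + 64 - 304*(-1/2)
QR^2 = 577
QR = sqrt(577)

sqrt(577)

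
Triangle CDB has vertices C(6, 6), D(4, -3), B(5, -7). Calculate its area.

The Shoelace formula computes the area from vertex coordinates by summing cross products.
For vertices (6,6), (4,-3), (5,-7):
Signed sum = 6*-3 - 4*6 + 4*-7 - 5*-3 + 5*6 - 6*-7
= -42 + -13 + 72 = 17
Area = (1/2)|17| = 17/2.

17/2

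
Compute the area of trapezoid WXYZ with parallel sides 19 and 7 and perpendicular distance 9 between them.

A trapezoid's area equals the midsegment times the height.
The midsegment is (19 + 7) / 2 = 13.
Area = 13 * 9 = 117.

117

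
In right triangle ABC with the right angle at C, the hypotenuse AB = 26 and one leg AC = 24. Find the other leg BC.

By the Pythagorean theorem: BC^2 = AB^2 - AC^2
BC^2 = 26^2 - 24^2 = 676 - 576 = 100
BC = sqrt(100) = 10

10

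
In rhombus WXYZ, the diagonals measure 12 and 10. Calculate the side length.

Half-diagonals are 6 and 5. side = sqrt(6^2 + 5^2) = sqrt(61)

sqrt(61)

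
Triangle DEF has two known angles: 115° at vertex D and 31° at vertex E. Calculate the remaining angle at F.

The interior angles sum to 180°: angle F = 180 - 115 - 31 = 34°.
The triangle is obtuse (angles 115°, 31°, 34°).

34 degrees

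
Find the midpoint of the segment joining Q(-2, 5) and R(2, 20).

The midpoint is the average of the coordinates:
x: (-2 + 2)/2 = 0
y: (5 + 20)/2 = 25/2
Midpoint = (0, 25/2)

(0, 25/2)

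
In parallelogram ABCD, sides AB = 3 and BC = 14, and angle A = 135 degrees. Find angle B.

Consecutive angles are supplementary: angle B = 180 - 135 = 45 degrees.

45 degrees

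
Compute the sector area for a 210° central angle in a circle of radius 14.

The full circle has area πr² = π(14)² = 196*pi.
The sector covers 210° out of 360°, a fraction of 7/12.
Sector area = 196*pi × 7/12 = 343*pi/3.

343*pi/3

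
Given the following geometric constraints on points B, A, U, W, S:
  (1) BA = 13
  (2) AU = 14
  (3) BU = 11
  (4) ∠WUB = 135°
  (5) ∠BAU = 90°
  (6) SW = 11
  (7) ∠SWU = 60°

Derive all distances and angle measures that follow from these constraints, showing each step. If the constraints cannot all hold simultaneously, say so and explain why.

These constraints are not satisfiable: (1), (2) and (3) fix all three sides of triangle BAU, so by the law of cosines cos(∠BAU) = (13² + 14² − 11²) / (2·13·14) = 0.6703, i.e. ∠BAU ≈ 47.91°, which contradicts (5) ∠BAU = 90°. No planar figure meets all of them, so nothing further can be derived.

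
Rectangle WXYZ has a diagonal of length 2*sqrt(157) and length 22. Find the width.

Using the Pythagorean theorem: d^2 = a^2 + b^2
b^2 = d^2 - a^2
b^2 = 628 - 484
b^2 = 144
b = sqrt(144) = 12

12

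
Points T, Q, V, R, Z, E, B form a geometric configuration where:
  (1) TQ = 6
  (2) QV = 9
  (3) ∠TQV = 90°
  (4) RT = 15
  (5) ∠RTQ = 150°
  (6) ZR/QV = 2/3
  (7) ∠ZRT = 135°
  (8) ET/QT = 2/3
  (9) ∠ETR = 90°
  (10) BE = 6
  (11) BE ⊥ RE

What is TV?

Step 1: By the law of cosines on triangle TQV: TV² = 6² + 9² − 2·6·9·cos(90°) = 117, so TV = 3·√13.

Therefore, the length of TV = 3·√13.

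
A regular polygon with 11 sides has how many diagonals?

The number of diagonals in an n-gon is n(n - 3)/2.
For n = 11: 11(11 - 3)/2 = 11 × 8 / 2 = 44.

44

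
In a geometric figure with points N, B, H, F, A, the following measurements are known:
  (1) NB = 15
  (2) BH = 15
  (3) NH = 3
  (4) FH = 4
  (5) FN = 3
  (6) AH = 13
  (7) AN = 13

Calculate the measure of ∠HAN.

Step 1: By the inverse law of cosines on triangle HAN: cos(∠HAN) = (13² + 13² − 3²) / (2·13·13) = 329/338 = 0.9734, so ∠HAN = 13.25°.

Therefore, the measure of angle ∠HAN = 13.25°.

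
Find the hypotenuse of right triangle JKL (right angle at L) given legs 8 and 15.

In a right triangle, the square of the hypotenuse equals the sum of the squares of the two legs.
The legs are 8 and 15, so the hypotenuse = sqrt(64 + 225) = sqrt(289) = 17.

17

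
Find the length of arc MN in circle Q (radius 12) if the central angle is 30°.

Arc length = 2π(12)(1/12) = 2*pi

2*pi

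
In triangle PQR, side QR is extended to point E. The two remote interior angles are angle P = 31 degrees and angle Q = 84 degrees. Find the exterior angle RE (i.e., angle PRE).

The interior angle at R is 180 - 31 - 84 = 65 degrees.
The exterior angle and interior angle at R are supplementary:
Exterior angle = 180 - 65 = 115 degrees.

115 degrees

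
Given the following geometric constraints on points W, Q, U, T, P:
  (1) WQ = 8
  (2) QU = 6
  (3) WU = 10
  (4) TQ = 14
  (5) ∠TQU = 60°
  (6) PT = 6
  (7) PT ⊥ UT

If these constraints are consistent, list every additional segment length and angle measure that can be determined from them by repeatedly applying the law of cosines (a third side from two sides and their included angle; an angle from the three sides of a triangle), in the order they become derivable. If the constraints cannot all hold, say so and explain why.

The constraints are consistent. Derivable facts, in order:
After 1 step:
- UT = 2·√37
- ∠QUW = 53.13°
- ∠QWU = 36.87°
- ∠UQW = 90°
After 2 steps:
- UP = 2·√46
- ∠QTU = 25.28°
- ∠QUT = 94.72°
After 3 steps:
- ∠PUT = 26.25°
- ∠TPU = 63.75°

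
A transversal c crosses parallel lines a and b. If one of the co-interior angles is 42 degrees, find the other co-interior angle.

Co-interior (same-side interior) angles are between the parallel lines on the same side of the transversal.
Unlike corresponding or alternate interior angles, they are supplementary rather than equal.
So the angle = 180 - 42 = 138 degrees.

138 degrees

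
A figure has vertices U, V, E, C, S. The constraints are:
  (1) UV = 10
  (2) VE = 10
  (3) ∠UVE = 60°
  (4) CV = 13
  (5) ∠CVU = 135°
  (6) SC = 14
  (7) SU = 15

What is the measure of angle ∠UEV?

Step 1: By the law of cosines on triangle EVU: EU² = 10² + 10² − 2·10·10·cos(60°) = 100, so EU = 10.
Step 2: By the inverse law of cosines on triangle UEV: cos(∠UEV) = (10² + 10² − 10²) / (2·10·10) = 100/200 = 0.5, so ∠UEV = 60°.

Therefore, the measure of angle ∠UEV = 60°.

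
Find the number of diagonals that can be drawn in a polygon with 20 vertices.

The number of diagonals in an n-gon is n(n - 3)/2.
For n = 20: 20(20 - 3)/2 = 20 × 17 / 2 = 170.

170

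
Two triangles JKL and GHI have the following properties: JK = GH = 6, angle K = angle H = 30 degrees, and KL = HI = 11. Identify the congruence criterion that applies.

The given information provides:
JK = GH = 6, angle K = angle H = 30 degrees, and KL = HI = 11
This matches the SAS congruence theorem.
Two pairs of corresponding sides and the included angle are equal (Side-Angle-Side).

SAS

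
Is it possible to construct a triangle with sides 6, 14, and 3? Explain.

Check the triangle inequality: 6 + 3 = 9 ≤ 14.
Since the sum of two sides does not exceed the third, no triangle can be formed.

No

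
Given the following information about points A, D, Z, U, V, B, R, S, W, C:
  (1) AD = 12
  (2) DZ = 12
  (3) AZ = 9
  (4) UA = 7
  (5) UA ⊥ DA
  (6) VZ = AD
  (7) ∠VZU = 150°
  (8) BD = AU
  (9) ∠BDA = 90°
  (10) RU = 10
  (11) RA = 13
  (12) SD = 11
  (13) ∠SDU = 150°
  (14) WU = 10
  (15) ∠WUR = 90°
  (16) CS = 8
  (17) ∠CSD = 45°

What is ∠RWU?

Step 1: By the law of cosines on triangle WUR: WR² = 10² + 10² − 2·10·10·cos(90°) = 200, so WR = 10·√2.
Step 2: By the inverse law of cosines on triangle RWU: cos(∠RWU) = ((10·√2)² + 10² − 10²) / (2·10·√2·10) = 200/282.84 = 0.7071, so ∠RWU = 45°.

Therefore, the measure of angle ∠RWU = 45°.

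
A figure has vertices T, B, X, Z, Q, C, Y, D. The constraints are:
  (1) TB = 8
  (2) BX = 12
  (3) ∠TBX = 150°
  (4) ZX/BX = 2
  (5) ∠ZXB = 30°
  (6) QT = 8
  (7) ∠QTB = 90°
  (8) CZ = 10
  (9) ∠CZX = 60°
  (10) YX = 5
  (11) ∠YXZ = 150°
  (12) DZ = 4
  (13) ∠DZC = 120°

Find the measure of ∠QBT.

Step 1: By the law of cosines on triangle BTQ: BQ² = 8² + 8² − 2·8·8·cos(90°) = 128, so BQ = 8·√2.
Step 2: By the inverse law of cosines on triangle QBT: cos(∠QBT) = ((8·√2)² + 8² − 8²) / (2·8·√2·8) = 128/181.02 = 0.7071, so ∠QBT = 45°.

Therefore, the measure of angle ∠QBT = 45°.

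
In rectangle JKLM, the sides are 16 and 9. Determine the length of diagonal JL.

A rectangle's diagonal splits it into two right triangles, with the diagonal as the hypotenuse.
By the Pythagorean theorem, d^2 = 16^2 + 9^2 = 337.
Therefore d = sqrt(337).

sqrt(337)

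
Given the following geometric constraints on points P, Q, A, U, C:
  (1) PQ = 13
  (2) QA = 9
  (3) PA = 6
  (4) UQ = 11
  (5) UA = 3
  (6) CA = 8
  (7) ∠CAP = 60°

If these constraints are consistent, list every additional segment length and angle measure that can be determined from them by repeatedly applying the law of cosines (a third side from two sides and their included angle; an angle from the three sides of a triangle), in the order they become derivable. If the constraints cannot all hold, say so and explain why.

The constraints are consistent. Derivable facts, in order:
After 1 step:
- PC = 2·√13
- ∠APQ = 37.36°
- ∠AQP = 23.86°
- ∠AQU = 12.9°
- ∠AUQ = 42.06°
- ∠PAQ = 118.78°
- ∠QAU = 125.03°
After 2 steps:
- ∠ACP = 46.1°
- ∠APC = 73.9°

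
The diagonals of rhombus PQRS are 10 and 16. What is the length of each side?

In a rhombus, the diagonals bisect each other perpendicularly, creating four congruent right triangles.
Each triangle has legs 5 (half of 10) and 8 (half of 16).
The hypotenuse of each right triangle is a side of the rhombus:
side = sqrt(5^2 + 8^2) = sqrt(89)

sqrt(89)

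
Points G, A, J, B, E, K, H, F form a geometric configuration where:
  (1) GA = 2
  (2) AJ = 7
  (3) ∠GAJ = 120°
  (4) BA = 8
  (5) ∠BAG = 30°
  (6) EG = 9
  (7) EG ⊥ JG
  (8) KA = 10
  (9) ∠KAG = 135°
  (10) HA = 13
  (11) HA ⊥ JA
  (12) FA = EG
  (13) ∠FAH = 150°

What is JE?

Step 1: By the law of cosines on triangle JAG: JG² = 7² + 2² − 2·7·2·cos(120°) = 67, so JG = √67.
Step 2: By the law of cosines on triangle JGE: JE² = √67² + 9² − 2·√67·9·cos(90°) = 148, so JE = 2·√37.

Therefore, the length of JE = 2·√37.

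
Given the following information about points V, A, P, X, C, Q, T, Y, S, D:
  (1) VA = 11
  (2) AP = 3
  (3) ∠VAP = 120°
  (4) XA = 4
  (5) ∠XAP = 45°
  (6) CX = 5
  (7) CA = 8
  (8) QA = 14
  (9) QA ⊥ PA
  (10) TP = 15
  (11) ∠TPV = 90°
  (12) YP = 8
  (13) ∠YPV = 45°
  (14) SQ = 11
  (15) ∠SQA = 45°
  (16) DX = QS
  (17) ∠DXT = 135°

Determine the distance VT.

Step 1: By the law of cosines on triangle VAP: VP² = 11² + 3² − 2·11·3·cos(120°) = 163, so VP = √163.
Step 2: By the law of cosines on triangle VPT: VT² = √163² + 15² − 2·√163·15·cos(90°) = 388, so VT = 2·√97.

Therefore, the length of VT = 2·√97.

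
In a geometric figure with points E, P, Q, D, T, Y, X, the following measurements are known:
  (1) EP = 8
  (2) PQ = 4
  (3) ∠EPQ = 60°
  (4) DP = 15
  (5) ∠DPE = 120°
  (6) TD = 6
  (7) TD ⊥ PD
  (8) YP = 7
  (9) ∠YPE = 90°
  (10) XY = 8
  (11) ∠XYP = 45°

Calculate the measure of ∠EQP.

Step 1: By the law of cosines on triangle QPE: QE² = 4² + 8² − 2·4·8·cos(60°) = 48, so QE = 4·√3.
Step 2: By the inverse law of cosines on triangle EQP: cos(∠EQP) = ((4·√3)² + 4² − 8²) / (2·4·√3·4) = 0/55.43 = 0, so ∠EQP = 90°.

Therefore, the measure of angle ∠EQP = 90°.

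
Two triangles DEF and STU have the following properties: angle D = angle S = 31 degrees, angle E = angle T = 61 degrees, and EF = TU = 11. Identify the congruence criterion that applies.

The given information matches AAS: Two pairs of corresponding angles and a non-included side are equal (Angle-Angle-Side).

AAS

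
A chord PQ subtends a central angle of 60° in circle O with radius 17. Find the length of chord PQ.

Chord length = 2r sin(θ/2)
= 2 × 17 × sin(60°/2)
= 2 × 17 × sin(30°)
= 17

17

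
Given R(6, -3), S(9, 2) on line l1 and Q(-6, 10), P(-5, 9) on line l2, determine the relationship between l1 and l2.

Slope of line 1: m1 = (2 - -3)/(9 - 6) = 5/3 = 5/3
Slope of line 2: m2 = (9 - 10)/(-5 - -6) = -1/1 = -1
m1 != m2 and m1*m2 = -5/3 != -1. Neither.

Neither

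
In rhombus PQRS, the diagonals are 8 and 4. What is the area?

Area = (8 * 4) / 2 = 32 / 2 = 16

16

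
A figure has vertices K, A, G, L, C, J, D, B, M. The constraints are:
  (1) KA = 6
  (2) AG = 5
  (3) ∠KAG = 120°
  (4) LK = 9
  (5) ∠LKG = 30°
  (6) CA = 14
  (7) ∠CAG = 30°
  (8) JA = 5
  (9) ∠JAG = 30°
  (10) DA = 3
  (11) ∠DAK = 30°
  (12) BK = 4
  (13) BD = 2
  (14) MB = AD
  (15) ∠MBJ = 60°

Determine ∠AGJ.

Step 1: By the law of cosines on triangle GAJ: GJ² = 5² + 5² − 2·5·5·cos(30°) = 6.7, so GJ ≈ 2.59.
Step 2: By the inverse law of cosines on triangle AGJ: cos(∠AGJ) = (5² + 2.59² − 5²) / (2·5·2.59) = 6.7/25.88 = 0.2588, so ∠AGJ = 75°.

Therefore, the measure of angle ∠AGJ = 75°.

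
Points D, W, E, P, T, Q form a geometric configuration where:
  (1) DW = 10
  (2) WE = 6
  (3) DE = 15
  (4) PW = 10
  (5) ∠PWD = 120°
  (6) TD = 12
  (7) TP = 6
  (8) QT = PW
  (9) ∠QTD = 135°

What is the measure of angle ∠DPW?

Step 1: By the law of cosines on triangle PWD: PD² = 10² + 10² − 2·10·10·cos(120°) = 300, so PD = 10·√3.
Step 2: By the inverse law of cosines on triangle DPW: cos(∠DPW) = ((10·√3)² + 10² − 10²) / (2·10·√3·10) = 300/346.41 = 0.866, so ∠DPW = 30°.

Therefore, the measure of angle ∠DPW = 30°.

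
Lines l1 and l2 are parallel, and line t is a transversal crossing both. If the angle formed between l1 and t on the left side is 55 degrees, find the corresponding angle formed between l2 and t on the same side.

Corresponding angles formed by parallel lines and a transversal are equal.
The given angle is 55 degrees.
The corresponding angle = 55 degrees.

55 degrees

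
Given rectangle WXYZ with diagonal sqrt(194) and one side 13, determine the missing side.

The diagonal of a rectangle forms a right triangle with the two sides.
Rearranging the Pythagorean theorem: missing side = sqrt(d^2 - known^2).
= sqrt(194 - 169) = sqrt(25) = 5.

5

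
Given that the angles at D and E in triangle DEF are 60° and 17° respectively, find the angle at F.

The interior angles sum to 180°: angle F = 180 - 60 - 17 = 103°.
The triangle is obtuse (angles 60°, 17°, 103°).

103 degrees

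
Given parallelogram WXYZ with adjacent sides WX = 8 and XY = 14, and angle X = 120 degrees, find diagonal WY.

Law of cosines: d^2 = 8^2 + 14^2 - 2(8)(14)cos(120°) = 372, so d = 2*sqrt(93).

2*sqrt(93)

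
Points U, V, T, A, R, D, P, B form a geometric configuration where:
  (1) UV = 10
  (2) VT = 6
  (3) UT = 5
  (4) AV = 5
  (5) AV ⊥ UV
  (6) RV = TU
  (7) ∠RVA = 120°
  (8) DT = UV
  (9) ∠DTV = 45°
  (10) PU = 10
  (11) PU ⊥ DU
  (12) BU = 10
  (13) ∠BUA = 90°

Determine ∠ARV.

From the given relations: RV = TU = 5.
Step 1: By the law of cosines on triangle RVA: RA² = 5² + 5² − 2·5·5·cos(120°) = 75, so RA = 5·√3.
Step 2: By the inverse law of cosines on triangle ARV: cos(∠ARV) = ((5·√3)² + 5² − 5²) / (2·5·√3·5) = 75/86.6 = 0.866, so ∠ARV = 30°.

Therefore, the measure of angle ∠ARV = 30°.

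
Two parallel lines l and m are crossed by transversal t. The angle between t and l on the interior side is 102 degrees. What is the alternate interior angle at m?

Alternate interior angles formed by parallel lines and a transversal are equal.
The given angle is 102 degrees.
The alternate interior angle = 102 degrees.

102 degrees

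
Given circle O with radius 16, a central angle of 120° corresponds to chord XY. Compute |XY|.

Chord length = 2r sin(θ/2)
= 2 × 16 × sin(120°/2)
= 2 × 16 × sin(60°)
= 16*sqrt(3)

16*sqrt(3)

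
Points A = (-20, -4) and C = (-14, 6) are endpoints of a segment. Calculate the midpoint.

M = ((x₁ + x₂)/2, (y₁ + y₂)/2)
= ((-20 + -14)/2, (-4 + 6)/2)
= (-34/2, 2/2) = (-17, 1)

(-17, 1)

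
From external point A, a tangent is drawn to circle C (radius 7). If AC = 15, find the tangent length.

Let T be the point of tangency. Then CT ⊥ AT (radius ⊥ tangent).
In right triangle CTA: CA² = CT² + AT²
15² = 7² + AT²
AT² = 176, AT = 4*sqrt(11)

4*sqrt(11)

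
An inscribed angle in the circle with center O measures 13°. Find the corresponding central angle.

The inscribed angle theorem states that a central angle is always twice any inscribed angle that subtends the same arc.
Since the inscribed angle is 13°, the central angle = 2 × 13° = 26°.

26°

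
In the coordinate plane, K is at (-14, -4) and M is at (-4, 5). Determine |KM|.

d = sqrt((10)^2 + (9)^2) = sqrt(181)

sqrt(181)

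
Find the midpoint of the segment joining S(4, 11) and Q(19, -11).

The midpoint is the point halfway along the segment.
Move half the horizontal distance: 4 + (19 - 4)/2 = 4 + 15/2 = 23/2
Move half the vertical distance: 11 + (-11 - 11)/2 = 11 + -22/2 = 0
Midpoint = (23/2, 0)

(23/2, 0)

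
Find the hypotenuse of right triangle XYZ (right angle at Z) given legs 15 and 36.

By the Pythagorean theorem: XY^2 = XZ^2 + YZ^2
XY^2 = 15^2 + 36^2 = 225 + 1296 = 1521
XY = sqrt(1521) = 39

39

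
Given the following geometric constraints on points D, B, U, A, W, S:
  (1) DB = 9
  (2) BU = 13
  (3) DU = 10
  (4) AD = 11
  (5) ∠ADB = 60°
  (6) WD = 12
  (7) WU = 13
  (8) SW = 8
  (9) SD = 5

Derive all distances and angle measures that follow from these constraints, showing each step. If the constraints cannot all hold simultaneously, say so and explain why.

The constraints are consistent.

Step 1: From BD = 9, DA = 11, and ∠BDA = 60°, by the law of cosines:
  BA² = BD² + DA² - 2·BD·DA·cos(60°) = 81 + 121 - 99 = 103
  BA = √103

Step 2: From DB = 9, DU = 10, BU = 13, by the inverse law of cosines:
  cos(∠BDU) = (DB² + DU² - BU²) / (2·DB·DU)
  ∠BDU = 86.18°

Step 3: From DS = 5, DW = 12, SW = 8, by the inverse law of cosines:
  cos(∠SDW) = (DS² + DW² - SW²) / (2·DS·DW)
  ∠SDW = 28.96°

Step 4: From DU = 10, DW = 12, UW = 13, by the inverse law of cosines:
  cos(∠UDW) = (DU² + DW² - UW²) / (2·DU·DW)
  ∠UDW = 71.79°

Step 5: From BD = 9, BU = 13, DU = 10, by the inverse law of cosines:
  cos(∠DBU) = (BD² + BU² - DU²) / (2·BD·BU)
  ∠DBU = 50.13°

Step 6: From UB = 13, UD = 10, BD = 9, by the inverse law of cosines:
  cos(∠BUD) = (UB² + UD² - BD²) / (2·UB·UD)
  ∠BUD = 43.69°

Step 7: From UD = 10, UW = 13, DW = 12, by the inverse law of cosines:
  cos(∠DUW) = (UD² + UW² - DW²) / (2·UD·UW)
  ∠DUW = 61.26°

Step 8: From WD = 12, WS = 8, DS = 5, by the inverse law of cosines:
  cos(∠DWS) = (WD² + WS² - DS²) / (2·WD·WS)
  ∠DWS = 17.61°

Step 9: From WD = 12, WU = 13, DU = 10, by the inverse law of cosines:
  cos(∠DWU) = (WD² + WU² - DU²) / (2·WD·WU)
  ∠DWU = 46.95°

Step 10: From SD = 5, SW = 8, DW = 12, by the inverse law of cosines:
  cos(∠DSW) = (SD² + SW² - DW²) / (2·SD·SW)
  ∠DSW = 133.43°

Step 11: From BA = √103, BD = 9, AD = 11, by the inverse law of cosines:
  cos(∠ABD) = (BA² + BD² - AD²) / (2·BA·BD)
  ∠ABD = 69.83°

Step 12: From AB = √103, AD = 11, BD = 9, by the inverse law of cosines:
  cos(∠BAD) = (AB² + AD² - BD²) / (2·AB·AD)
  ∠BAD = 50.17°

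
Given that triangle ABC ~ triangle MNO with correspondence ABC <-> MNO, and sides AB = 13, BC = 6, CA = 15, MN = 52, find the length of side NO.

Similar triangles have proportional sides. Setting up the proportion:
MN / AB = NO / BC
52 / 13 = NO / 6
NO = 6 * 52 / 13 = 24.

24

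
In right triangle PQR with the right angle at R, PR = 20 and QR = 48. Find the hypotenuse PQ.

PQ = sqrt(20^2 + 48^2) = sqrt(2704) = 52

52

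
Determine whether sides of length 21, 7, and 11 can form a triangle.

The longest side is 21. The other two sides sum to 7 + 11 = 18.
Since 18 ≤ 21, the two shorter sides cannot reach around to close the triangle.

No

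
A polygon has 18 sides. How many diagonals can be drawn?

Total line segments between 18 vertices = C(18,2) = 153.
Subtract the 18 sides: 153 - 18 = 135 diagonals.

135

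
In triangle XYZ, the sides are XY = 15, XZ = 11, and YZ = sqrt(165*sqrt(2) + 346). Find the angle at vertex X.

cos(X) = (15² + 11² - (sqrt(165*sqrt(2) + 346))²) / (2 × 15 × 11) = -sqrt(2)/2, so X = arccos(-sqrt(2)/2) = 135°.

135°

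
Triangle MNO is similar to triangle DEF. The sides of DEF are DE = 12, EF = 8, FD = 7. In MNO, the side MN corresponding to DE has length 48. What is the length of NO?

Similar triangles have proportional sides. Setting up the proportion:
MN / DE = NO / EF
48 / 12 = NO / 8
NO = 8 * 48 / 12 = 32.

32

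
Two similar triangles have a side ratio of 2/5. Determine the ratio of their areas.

The ratio of areas of similar triangles equals the square of the side ratio.
Side ratio = 2:5
Area ratio = (2/5)^2 = 4/25 = 4:25

4:25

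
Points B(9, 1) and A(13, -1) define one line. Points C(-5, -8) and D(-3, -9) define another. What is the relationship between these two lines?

Slope of line 1: m1 = (-1 - 1)/(13 - 9) = -2/4 = -1/2
Slope of line 2: m2 = (-9 - -8)/(-3 - -5) = -1/2 = -1/2
Two lines are parallel if and only if they have equal slopes (or both are vertical).
Here m1 = m2 = -1/2, confirming the lines are parallel.

Parallel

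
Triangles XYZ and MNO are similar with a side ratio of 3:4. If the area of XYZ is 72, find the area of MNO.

Area ratio = (3/4)^2 = 9/16. Area of MNO = 72 * 16/9 = 128.

128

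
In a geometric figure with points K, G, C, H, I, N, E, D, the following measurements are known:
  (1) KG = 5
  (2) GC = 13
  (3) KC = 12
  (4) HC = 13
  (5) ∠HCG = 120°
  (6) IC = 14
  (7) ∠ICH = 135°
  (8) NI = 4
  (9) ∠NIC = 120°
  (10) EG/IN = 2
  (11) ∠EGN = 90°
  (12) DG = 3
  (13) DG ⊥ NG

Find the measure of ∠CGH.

Step 1: By the law of cosines on triangle GCH: GH² = 13² + 13² − 2·13·13·cos(120°) = 507, so GH = 13·√3.
Step 2: By the inverse law of cosines on triangle CGH: cos(∠CGH) = (13² + (13·√3)² − 13²) / (2·13·13·√3) = 507/585.43 = 0.866, so ∠CGH = 30°.

Therefore, the measure of angle ∠CGH = 30°.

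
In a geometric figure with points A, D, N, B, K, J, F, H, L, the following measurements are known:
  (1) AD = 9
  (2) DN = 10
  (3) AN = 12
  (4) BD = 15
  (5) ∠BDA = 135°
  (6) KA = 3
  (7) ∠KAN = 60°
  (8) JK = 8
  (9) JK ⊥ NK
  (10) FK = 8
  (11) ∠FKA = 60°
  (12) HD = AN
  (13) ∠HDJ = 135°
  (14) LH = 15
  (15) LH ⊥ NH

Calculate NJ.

Step 1: By the law of cosines on triangle NAK: NK² = 12² + 3² − 2·12·3·cos(60°) = 117, so NK = 3·√13.
Step 2: By the law of cosines on triangle NKJ: NJ² = (3·√13)² + 8² − 2·3·√13·8·cos(90°) = 181, so NJ = √181.

Therefore, the length of NJ = √181.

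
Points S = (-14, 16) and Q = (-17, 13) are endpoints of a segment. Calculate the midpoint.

M = ((x₁ + x₂)/2, (y₁ + y₂)/2)
= ((-14 + -17)/2, (16 + 13)/2)
= (-31/2, 29/2) = (-31/2, 29/2)

(-31/2, 29/2)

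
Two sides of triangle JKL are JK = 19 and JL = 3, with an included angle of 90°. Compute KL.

By the law of cosines: KL^2 = JK^2 + JL^2 - 2*JK*JL*cos(J)
KL^2 = 19^2 + 3^2 - 2*19*3*cos(90°)
KL^2 = 361 + 9 - 114*(0)
KL^2 = 370
KL = sqrt(370)

sqrt(370)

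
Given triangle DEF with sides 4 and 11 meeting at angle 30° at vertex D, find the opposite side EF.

When two sides and the included angle are known, the law of cosines gives the third side.
c^2 = a^2 + b^2 - 2ab cos(C) generalizes the Pythagorean theorem to non-right triangles.
Here: EF^2 = 16 + 121 - 88*(sqrt(3)/2) = 137 - 44*sqrt(3)
EF = sqrt(137 - 44*sqrt(3))

sqrt(137 - 44*sqrt(3))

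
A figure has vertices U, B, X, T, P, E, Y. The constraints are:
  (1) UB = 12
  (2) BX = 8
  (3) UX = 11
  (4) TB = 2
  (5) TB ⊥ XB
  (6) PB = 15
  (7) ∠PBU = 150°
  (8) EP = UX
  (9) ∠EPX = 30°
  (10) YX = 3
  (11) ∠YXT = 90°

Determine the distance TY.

Step 1: By the law of cosines on triangle XBT: XT² = 8² + 2² − 2·8·2·cos(90°) = 68, so XT = 2·√17.
Step 2: By the law of cosines on triangle TXY: TY² = (2·√17)² + 3² − 2·2·√17·3·cos(90°) = 77, so TY = √77.

Therefore, the length of TY = √77.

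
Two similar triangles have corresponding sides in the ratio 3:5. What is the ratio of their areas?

The ratio of areas of similar triangles equals the square of the side ratio.
Side ratio = 3:5
Area ratio = (3/5)^2 = 9/25 = 9:25

9:25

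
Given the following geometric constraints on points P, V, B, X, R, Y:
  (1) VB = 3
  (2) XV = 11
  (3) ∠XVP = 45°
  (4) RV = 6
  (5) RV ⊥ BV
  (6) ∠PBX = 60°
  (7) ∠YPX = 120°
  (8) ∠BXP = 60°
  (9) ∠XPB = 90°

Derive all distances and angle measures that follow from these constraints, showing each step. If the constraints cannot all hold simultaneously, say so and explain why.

These constraints are not satisfiable: (6), (8) and (9) are the three interior angles of triangle PBX, which must sum to 180°, but 60° + 60° + 90° = 210°. No planar figure meets all of them, so nothing further can be derived.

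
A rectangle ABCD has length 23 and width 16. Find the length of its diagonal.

d = sqrt(23^2 + 16^2) = sqrt(785)

sqrt(785)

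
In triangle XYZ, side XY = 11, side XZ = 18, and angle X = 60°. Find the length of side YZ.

By the law of cosines: YZ^2 = XY^2 + XZ^2 - 2*XY*XZ*cos(X)
YZ^2 = 11^2 + 18^2 - 2*11*18*cos(60°)
YZ^2 = 121 + 324 - 396*(1/2)
YZ^2 = 247
YZ = sqrt(247)

sqrt(247)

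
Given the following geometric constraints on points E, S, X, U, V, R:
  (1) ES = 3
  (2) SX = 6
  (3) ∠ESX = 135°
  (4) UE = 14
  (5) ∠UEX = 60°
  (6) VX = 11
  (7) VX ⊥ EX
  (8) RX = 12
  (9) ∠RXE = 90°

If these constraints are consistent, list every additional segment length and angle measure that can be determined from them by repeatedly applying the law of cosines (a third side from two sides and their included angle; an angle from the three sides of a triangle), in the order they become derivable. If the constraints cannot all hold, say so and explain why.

The constraints are consistent. Derivable facts, in order:
After 1 step:
- EX ≈ 8.39
After 2 steps:
- ER ≈ 14.64
- EV ≈ 13.84
- XU ≈ 12.2
- ∠EXS = 14.64°
- ∠SEX = 30.36°
After 3 steps:
- ∠ERX = 34.97°
- ∠EUX = 36.56°
- ∠EVX = 37.35°
- ∠EXU = 83.44°
- ∠REX = 55.03°
- ∠VEX = 52.65°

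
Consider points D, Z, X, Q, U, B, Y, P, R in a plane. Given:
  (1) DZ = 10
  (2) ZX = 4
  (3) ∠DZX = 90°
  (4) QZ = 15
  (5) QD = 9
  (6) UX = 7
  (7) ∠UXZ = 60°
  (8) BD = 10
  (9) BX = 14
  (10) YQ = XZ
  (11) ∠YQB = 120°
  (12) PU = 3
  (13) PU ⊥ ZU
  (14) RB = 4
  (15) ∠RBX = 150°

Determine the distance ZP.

Step 1: By the law of cosines on triangle UXZ: UZ² = 7² + 4² − 2·7·4·cos(60°) = 37, so UZ = √37.
Step 2: By the law of cosines on triangle ZUP: ZP² = √37² + 3² − 2·√37·3·cos(90°) = 46, so ZP = √46.

Therefore, the length of ZP = √46.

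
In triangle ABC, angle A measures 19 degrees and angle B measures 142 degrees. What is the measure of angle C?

The interior angles sum to 180°: angle C = 180 - 19 - 142 = 19°.
The triangle is obtuse (angles 19°, 142°, 19°).

19 degrees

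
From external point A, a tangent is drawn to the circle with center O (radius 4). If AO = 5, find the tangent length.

tangent = √(d² - r²) = √(5² - 4²) = √(25 - 16) = √9 = 3

3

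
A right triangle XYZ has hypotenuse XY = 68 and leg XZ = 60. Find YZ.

Rearranging the Pythagorean theorem to solve for the unknown leg:
leg^2 = hypotenuse^2 - known_leg^2 = 4624 - 3600 = 1024
leg = sqrt(1024) = 32.

32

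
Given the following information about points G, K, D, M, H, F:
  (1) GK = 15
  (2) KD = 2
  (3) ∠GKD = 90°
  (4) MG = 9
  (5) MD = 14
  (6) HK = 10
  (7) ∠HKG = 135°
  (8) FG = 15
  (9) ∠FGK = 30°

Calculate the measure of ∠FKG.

Step 1: By the law of cosines on triangle KGF: KF² = 15² + 15² − 2·15·15·cos(30°) = 60.29, so KF ≈ 7.76.
Step 2: By the inverse law of cosines on triangle FKG: cos(∠FKG) = (7.76² + 15² − 15²) / (2·7.76·15) = 60.29/232.94 = 0.2588, so ∠FKG = 75°.

Therefore, the measure of angle ∠FKG = 75°.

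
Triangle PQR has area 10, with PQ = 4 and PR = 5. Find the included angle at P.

sin(C) = 2 * 10 / (4 * 5) = 1, so C = arcsin(1) = 90°.

90°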